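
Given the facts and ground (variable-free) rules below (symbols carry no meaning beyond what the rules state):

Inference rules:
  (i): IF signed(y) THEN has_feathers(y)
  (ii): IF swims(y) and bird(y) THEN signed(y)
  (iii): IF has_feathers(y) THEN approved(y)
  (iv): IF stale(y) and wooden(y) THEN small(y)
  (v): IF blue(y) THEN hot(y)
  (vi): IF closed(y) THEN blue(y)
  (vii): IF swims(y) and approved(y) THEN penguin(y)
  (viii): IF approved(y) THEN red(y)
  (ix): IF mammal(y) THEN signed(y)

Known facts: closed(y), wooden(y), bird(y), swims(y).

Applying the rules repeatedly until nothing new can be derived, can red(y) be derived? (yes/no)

Round 1 — (ii), (vi), derive signed(y), blue(y).
Round 2 — (i), (v), derive has_feathers(y), hot(y).
Round 3 — (iii), derive approved(y).
Round 4 — (vii), (viii), derive penguin(y), red(y).
red(y) appears in round 4, so it is derivable.

yes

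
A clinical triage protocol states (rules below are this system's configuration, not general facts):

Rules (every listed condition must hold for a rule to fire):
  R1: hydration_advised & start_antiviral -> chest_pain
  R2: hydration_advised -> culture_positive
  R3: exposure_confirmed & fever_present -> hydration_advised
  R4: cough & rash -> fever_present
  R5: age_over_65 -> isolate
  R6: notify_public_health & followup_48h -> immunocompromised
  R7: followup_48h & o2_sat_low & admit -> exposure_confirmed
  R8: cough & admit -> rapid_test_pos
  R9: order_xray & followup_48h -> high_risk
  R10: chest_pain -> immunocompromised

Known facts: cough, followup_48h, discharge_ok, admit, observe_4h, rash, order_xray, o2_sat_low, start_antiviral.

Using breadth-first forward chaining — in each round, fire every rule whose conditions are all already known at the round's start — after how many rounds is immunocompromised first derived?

4

Round 1: R4 [cough & rash -> fever_present]; R7 [followup_48h & o2_sat_low & admit -> exposure_confirmed]; R8 [cough & admit -> rapid_test_pos]; R9 [order_xray & followup_48h -> high_risk]. Adds fever_present, exposure_confirmed, rapid_test_pos, high_risk.
Round 2: R3 [exposure_confirmed & fever_present -> hydration_advised]. Adds hydration_advised.
Round 3: R1 [hydration_advised & start_antiviral -> chest_pain]; R2 [hydration_advised -> culture_positive]. Adds chest_pain, culture_positive.
Round 4: R10 [chest_pain -> immunocompromised]. Adds immunocompromised.
immunocompromised first appears in round 4.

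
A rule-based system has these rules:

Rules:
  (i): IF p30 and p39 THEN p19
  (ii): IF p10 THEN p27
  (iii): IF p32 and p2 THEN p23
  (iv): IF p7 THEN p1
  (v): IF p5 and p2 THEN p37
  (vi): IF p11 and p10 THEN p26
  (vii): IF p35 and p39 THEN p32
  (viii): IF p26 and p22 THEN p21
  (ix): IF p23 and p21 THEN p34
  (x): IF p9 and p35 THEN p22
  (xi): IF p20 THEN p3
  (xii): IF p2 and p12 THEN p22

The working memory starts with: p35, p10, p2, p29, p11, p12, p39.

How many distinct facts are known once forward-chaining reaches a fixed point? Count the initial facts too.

14

Round 1: (ii) [IF p10 THEN p27]; (vi) [IF p11 and p10 THEN p26]; (vii) [IF p35 and p39 THEN p32]; (xii) [IF p2 and p12 THEN p22]. New: p27, p26, p32, p22.
Round 2: (iii) [IF p32 and p2 THEN p23]; (viii) [IF p26 and p22 THEN p21]. New: p23, p21.
Round 3: (ix) [IF p23 and p21 THEN p34]. New: p34.
Closure: {p10, p11, p12, p2, p21, p22, p23, p26, p27, p29, p32, p34, p35, p39} — 14 facts.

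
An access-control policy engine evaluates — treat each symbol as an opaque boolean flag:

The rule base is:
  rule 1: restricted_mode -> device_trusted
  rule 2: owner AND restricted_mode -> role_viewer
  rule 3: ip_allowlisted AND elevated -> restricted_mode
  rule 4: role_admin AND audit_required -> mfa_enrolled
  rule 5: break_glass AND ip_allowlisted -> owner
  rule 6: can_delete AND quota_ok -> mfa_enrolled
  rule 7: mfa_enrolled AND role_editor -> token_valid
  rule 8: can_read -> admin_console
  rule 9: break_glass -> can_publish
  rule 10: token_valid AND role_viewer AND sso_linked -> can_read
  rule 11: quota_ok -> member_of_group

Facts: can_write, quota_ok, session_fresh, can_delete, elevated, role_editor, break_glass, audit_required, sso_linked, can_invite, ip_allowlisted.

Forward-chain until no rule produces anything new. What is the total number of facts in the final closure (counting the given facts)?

Round 1 — rule 3, rule 5, rule 6, rule 9, rule 11, derive restricted_mode, owner, mfa_enrolled, can_publish, member_of_group.
Round 2 — rule 1, rule 2, rule 7, derive device_trusted, role_viewer, token_valid.
Round 3 — rule 10, derive can_read.
Round 4 — rule 8, derive admin_console.
Closure: {admin_console, audit_required, break_glass, can_delete, can_invite, can_publish, can_read, can_write, device_trusted, elevated, ip_allowlisted, member_of_group, mfa_enrolled, owner, quota_ok, restricted_mode, role_editor, role_viewer, session_fresh, sso_linked, token_valid} — 21 facts.

21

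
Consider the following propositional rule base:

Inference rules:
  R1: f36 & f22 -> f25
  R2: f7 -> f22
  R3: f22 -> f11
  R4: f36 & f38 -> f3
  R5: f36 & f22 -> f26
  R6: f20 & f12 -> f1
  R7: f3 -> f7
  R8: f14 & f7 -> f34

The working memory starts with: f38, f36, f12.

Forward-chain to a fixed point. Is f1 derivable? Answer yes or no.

Round 1 fires R4, giving f3.
Round 2 fires R7, giving f7.
Round 3 fires R2, giving f22.
Round 4 fires R1, R3, R5, giving f25, f11, f26.
Fixed point reached. f1 is concluded only by R6; R6 needs f20 (never derived).

no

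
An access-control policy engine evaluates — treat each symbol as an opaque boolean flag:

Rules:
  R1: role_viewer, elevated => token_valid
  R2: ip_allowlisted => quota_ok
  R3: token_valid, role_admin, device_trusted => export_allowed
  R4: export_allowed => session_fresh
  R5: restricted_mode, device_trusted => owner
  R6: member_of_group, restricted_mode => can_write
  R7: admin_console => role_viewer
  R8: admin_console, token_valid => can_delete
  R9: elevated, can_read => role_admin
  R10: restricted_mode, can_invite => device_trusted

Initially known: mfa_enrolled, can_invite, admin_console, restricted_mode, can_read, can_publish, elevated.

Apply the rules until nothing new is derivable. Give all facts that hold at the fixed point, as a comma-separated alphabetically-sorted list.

admin_console, can_delete, can_invite, can_publish, can_read, device_trusted, elevated, export_allowed, mfa_enrolled, owner, restricted_mode, role_admin, role_viewer, session_fresh, token_valid

Round 1: R7 [admin_console => role_viewer]; R9 [elevated, can_read => role_admin]; R10 [restricted_mode, can_invite => device_trusted]. Adds role_viewer, role_admin, device_trusted.
Round 2: R1 [role_viewer, elevated => token_valid]; R5 [restricted_mode, device_trusted => owner]. Adds token_valid, owner.
Round 3: R3 [token_valid, role_admin, device_trusted => export_allowed]; R8 [admin_console, token_valid => can_delete]. Adds export_allowed, can_delete.
Round 4: R4 [export_allowed => session_fresh]. Adds session_fresh.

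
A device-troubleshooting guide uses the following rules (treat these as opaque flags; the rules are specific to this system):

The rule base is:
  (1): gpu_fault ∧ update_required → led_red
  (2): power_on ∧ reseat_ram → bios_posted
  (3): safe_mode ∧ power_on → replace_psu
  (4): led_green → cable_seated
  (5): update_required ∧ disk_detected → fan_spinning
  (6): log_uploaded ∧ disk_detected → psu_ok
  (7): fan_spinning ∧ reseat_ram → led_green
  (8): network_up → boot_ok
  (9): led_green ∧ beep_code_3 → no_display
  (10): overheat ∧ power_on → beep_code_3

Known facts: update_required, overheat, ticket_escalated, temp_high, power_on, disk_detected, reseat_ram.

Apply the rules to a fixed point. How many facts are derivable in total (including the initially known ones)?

13

Round 1 — (2), (5), (10), derive bios_posted, fan_spinning, beep_code_3.
Round 2 — (7), derive led_green.
Round 3 — (4), (9), derive cable_seated, no_display.
Closure: {beep_code_3, bios_posted, cable_seated, disk_detected, fan_spinning, led_green, no_display, overheat, power_on, reseat_ram, temp_high, ticket_escalated, update_required} — 13 facts.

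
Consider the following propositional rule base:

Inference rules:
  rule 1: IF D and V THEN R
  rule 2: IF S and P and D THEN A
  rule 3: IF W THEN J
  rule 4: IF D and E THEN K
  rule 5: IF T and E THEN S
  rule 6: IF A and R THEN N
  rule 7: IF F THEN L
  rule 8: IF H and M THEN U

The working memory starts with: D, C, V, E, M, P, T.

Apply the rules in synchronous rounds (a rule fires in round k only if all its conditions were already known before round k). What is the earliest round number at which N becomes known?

[1] rule 1 [IF D and V THEN R]; rule 4 [IF D and E THEN K]; rule 5 [IF T and E THEN S]. ⇒ new: R, K, S.
[2] rule 2 [IF S and P and D THEN A]. ⇒ new: A.
[3] rule 6 [IF A and R THEN N]. ⇒ new: N.
N first appears in round 3.

3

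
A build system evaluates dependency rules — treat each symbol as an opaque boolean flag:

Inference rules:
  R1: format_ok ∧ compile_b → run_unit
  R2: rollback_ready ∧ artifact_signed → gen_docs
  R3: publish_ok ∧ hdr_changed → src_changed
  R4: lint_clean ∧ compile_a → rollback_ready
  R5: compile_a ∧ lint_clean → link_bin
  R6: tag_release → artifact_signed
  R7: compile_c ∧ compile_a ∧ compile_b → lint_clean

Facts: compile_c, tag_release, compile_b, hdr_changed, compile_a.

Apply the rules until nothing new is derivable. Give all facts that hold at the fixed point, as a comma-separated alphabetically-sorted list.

artifact_signed, compile_a, compile_b, compile_c, gen_docs, hdr_changed, link_bin, lint_clean, rollback_ready, tag_release

Round 1: R6 [tag_release → artifact_signed]; R7 [compile_c ∧ compile_a ∧ compile_b → lint_clean]. New: artifact_signed, lint_clean.
Round 2: R4 [lint_clean ∧ compile_a → rollback_ready]; R5 [compile_a ∧ lint_clean → link_bin]. New: rollback_ready, link_bin.
Round 3: R2 [rollback_ready ∧ artifact_signed → gen_docs]. New: gen_docs.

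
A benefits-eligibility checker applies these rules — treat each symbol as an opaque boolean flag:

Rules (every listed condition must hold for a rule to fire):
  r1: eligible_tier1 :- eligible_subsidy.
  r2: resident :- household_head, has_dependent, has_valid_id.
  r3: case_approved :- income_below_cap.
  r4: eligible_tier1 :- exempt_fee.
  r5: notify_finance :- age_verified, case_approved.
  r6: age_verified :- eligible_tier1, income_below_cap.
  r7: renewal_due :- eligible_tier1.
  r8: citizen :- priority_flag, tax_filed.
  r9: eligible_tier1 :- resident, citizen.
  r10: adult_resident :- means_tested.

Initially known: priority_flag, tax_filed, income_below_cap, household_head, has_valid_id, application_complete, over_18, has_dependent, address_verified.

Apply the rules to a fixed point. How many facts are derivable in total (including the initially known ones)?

Round 1: r2 [resident :- household_head, has_dependent, has_valid_id.]; r3 [case_approved :- income_below_cap.]; r8 [citizen :- priority_flag, tax_filed.]. New: resident, case_approved, citizen.
Round 2: r9 [eligible_tier1 :- resident, citizen.]. New: eligible_tier1.
Round 3: r6 [age_verified :- eligible_tier1, income_below_cap.]; r7 [renewal_due :- eligible_tier1.]. New: age_verified, renewal_due.
Round 4: r5 [notify_finance :- age_verified, case_approved.]. New: notify_finance.
Closure: {address_verified, age_verified, application_complete, case_approved, citizen, eligible_tier1, has_dependent, has_valid_id, household_head, income_below_cap, notify_finance, over_18, priority_flag, renewal_due, resident, tax_filed} — 16 facts.

16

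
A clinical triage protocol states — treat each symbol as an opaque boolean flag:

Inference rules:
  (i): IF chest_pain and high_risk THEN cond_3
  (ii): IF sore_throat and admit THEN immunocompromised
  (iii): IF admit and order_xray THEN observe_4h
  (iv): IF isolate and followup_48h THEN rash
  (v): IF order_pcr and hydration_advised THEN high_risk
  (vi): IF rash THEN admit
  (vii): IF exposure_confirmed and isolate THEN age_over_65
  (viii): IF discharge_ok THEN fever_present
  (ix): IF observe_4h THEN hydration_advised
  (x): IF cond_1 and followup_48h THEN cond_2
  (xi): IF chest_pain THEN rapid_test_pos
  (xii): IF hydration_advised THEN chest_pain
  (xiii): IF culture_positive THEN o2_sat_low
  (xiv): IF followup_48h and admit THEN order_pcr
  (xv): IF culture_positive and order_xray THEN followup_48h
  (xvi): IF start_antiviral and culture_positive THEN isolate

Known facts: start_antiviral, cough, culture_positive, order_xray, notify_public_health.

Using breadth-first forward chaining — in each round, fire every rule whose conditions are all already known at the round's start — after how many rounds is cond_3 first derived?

Round 1 — (xiii), (xv), (xvi), derive o2_sat_low, followup_48h, isolate.
Round 2 — (iv), derive rash.
Round 3 — (vi), derive admit.
Round 4 — (iii), (xiv), derive observe_4h, order_pcr.
Round 5 — (ix), derive hydration_advised.
Round 6 — (v), (xii), derive high_risk, chest_pain.
Round 7 — (i), (xi), derive cond_3, rapid_test_pos.
cond_3 first appears in round 7.

7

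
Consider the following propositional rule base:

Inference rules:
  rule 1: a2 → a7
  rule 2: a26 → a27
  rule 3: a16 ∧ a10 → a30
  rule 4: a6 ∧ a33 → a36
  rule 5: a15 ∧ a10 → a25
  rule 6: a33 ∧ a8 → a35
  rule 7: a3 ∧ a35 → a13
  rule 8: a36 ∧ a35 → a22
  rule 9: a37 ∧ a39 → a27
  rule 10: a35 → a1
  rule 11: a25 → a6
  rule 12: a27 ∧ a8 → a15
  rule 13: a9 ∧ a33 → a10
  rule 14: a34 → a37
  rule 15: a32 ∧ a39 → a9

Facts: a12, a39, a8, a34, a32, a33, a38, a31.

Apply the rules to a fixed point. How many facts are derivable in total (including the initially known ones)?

Round 1 fires rule 6, rule 14, rule 15, giving a35, a37, a9.
Round 2 fires rule 9, rule 10, rule 13, giving a27, a1, a10.
Round 3 fires rule 12, giving a15.
Round 4 fires rule 5, giving a25.
Round 5 fires rule 11, giving a6.
Round 6 fires rule 4, giving a36.
Round 7 fires rule 8, giving a22.
Closure: {a1, a10, a12, a15, a22, a25, a27, a31, a32, a33, a34, a35, a36, a37, a38, a39, a6, a8, a9} — 19 facts.

19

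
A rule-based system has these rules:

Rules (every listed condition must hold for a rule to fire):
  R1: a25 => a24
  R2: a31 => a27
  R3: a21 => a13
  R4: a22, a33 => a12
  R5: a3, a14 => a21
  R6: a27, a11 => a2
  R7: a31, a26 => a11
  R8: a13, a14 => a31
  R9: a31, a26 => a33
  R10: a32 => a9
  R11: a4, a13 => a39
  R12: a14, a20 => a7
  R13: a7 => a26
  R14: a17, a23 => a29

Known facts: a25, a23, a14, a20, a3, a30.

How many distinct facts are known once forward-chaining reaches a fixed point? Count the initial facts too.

16

Round 1 fires R1, R5, R12, giving a24, a21, a7.
Round 2 fires R3, R13, giving a13, a26.
Round 3 fires R8, giving a31.
Round 4 fires R2, R7, R9, giving a27, a11, a33.
Round 5 fires R6, giving a2.
Closure: {a11, a13, a14, a2, a20, a21, a23, a24, a25, a26, a27, a3, a30, a31, a33, a7} — 16 facts.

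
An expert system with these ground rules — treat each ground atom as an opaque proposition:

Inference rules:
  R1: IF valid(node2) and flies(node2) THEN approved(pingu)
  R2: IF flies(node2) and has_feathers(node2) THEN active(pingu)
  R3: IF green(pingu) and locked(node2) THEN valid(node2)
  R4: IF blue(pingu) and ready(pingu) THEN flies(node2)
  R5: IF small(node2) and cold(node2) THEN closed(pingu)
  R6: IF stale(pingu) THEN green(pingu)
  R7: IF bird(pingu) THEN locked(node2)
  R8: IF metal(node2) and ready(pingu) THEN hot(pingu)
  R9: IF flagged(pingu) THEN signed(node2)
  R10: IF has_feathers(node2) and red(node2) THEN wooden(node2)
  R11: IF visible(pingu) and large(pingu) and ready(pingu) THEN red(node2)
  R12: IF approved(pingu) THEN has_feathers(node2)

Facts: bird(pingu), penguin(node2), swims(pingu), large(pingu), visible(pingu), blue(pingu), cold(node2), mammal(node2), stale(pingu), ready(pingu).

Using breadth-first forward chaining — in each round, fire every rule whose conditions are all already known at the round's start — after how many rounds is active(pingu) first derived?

5

Round 1: R4 [IF blue(pingu) and ready(pingu) THEN flies(node2)]; R6 [IF stale(pingu) THEN green(pingu)]; R7 [IF bird(pingu) THEN locked(node2)]; R11 [IF visible(pingu) and large(pingu) and ready(pingu) THEN red(node2)]. Adds flies(node2), green(pingu), locked(node2), red(node2).
Round 2: R3 [IF green(pingu) and locked(node2) THEN valid(node2)]. Adds valid(node2).
Round 3: R1 [IF valid(node2) and flies(node2) THEN approved(pingu)]. Adds approved(pingu).
Round 4: R12 [IF approved(pingu) THEN has_feathers(node2)]. Adds has_feathers(node2).
Round 5: R2 [IF flies(node2) and has_feathers(node2) THEN active(pingu)]; R10 [IF has_feathers(node2) and red(node2) THEN wooden(node2)]. Adds active(pingu), wooden(node2).
active(pingu) first appears in round 5.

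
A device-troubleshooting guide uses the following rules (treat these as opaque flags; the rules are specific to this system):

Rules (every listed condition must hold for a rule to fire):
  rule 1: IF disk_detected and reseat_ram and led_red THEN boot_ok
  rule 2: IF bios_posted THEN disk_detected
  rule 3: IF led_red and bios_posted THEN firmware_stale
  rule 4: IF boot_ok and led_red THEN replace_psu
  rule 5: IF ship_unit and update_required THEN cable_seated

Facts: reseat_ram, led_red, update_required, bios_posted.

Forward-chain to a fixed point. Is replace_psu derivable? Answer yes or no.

Round 1: rule 2 [IF bios_posted THEN disk_detected]; rule 3 [IF led_red and bios_posted THEN firmware_stale]. Adds disk_detected, firmware_stale.
Round 2: rule 1 [IF disk_detected and reseat_ram and led_red THEN boot_ok]. Adds boot_ok.
Round 3: rule 4 [IF boot_ok and led_red THEN replace_psu]. Adds replace_psu.
replace_psu appears in round 3, so it is derivable.

yes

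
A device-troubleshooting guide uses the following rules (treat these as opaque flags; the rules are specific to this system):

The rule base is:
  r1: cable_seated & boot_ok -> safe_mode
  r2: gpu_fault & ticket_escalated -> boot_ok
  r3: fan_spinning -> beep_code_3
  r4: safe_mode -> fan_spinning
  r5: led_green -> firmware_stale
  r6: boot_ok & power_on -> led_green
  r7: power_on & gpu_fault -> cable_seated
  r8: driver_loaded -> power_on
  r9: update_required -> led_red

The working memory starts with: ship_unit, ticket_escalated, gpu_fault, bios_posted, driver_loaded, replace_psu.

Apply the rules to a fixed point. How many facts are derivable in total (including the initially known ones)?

14

Round 1: r2 [gpu_fault & ticket_escalated -> boot_ok]; r8 [driver_loaded -> power_on]. New: boot_ok, power_on.
Round 2: r6 [boot_ok & power_on -> led_green]; r7 [power_on & gpu_fault -> cable_seated]. New: led_green, cable_seated.
Round 3: r1 [cable_seated & boot_ok -> safe_mode]; r5 [led_green -> firmware_stale]. New: safe_mode, firmware_stale.
Round 4: r4 [safe_mode -> fan_spinning]. New: fan_spinning.
Round 5: r3 [fan_spinning -> beep_code_3]. New: beep_code_3.
Closure: {beep_code_3, bios_posted, boot_ok, cable_seated, driver_loaded, fan_spinning, firmware_stale, gpu_fault, led_green, power_on, replace_psu, safe_mode, ship_unit, ticket_escalated} — 14 facts.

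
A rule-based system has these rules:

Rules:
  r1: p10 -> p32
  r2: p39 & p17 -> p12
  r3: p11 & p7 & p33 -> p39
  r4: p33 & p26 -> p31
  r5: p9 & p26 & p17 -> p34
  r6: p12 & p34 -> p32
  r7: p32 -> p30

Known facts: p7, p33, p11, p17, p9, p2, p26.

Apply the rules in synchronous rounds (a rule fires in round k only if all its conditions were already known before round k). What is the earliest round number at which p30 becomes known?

Round 1 — r3, r4, r5, derive p39, p31, p34.
Round 2 — r2, derive p12.
Round 3 — r6, derive p32.
Round 4 — r7, derive p30.
p30 first appears in round 4.

4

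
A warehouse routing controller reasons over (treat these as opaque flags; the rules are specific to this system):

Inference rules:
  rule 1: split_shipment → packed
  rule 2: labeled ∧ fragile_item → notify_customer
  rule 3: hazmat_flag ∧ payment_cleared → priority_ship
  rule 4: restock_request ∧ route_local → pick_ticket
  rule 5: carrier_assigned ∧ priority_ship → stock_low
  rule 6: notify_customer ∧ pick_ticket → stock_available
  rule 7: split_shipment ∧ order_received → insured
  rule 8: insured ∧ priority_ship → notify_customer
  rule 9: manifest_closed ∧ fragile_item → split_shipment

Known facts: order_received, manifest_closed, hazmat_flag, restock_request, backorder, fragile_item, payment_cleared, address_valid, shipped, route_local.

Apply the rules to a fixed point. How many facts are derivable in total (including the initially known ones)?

Round 1 — rule 3, rule 4, rule 9, derive priority_ship, pick_ticket, split_shipment.
Round 2 — rule 1, rule 7, derive packed, insured.
Round 3 — rule 8, derive notify_customer.
Round 4 — rule 6, derive stock_available.
Closure: {address_valid, backorder, fragile_item, hazmat_flag, insured, manifest_closed, notify_customer, order_received, packed, payment_cleared, pick_ticket, priority_ship, restock_request, route_local, shipped, split_shipment, stock_available} — 17 facts.

17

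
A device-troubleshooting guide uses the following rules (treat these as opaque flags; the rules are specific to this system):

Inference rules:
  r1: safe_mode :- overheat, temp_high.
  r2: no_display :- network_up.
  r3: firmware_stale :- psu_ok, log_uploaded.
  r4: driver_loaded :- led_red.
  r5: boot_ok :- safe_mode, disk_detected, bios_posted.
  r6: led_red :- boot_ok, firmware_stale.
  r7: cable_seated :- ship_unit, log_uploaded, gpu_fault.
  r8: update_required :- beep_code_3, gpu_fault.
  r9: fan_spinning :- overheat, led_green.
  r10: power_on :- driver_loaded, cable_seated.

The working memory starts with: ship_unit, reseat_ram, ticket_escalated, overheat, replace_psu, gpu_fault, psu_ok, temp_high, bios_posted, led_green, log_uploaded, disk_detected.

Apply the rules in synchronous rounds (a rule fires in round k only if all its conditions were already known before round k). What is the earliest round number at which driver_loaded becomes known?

[1] r1 [safe_mode :- overheat, temp_high.]; r3 [firmware_stale :- psu_ok, log_uploaded.]; r7 [cable_seated :- ship_unit, log_uploaded, gpu_fault.]; r9 [fan_spinning :- overheat, led_green.]. ⇒ new: safe_mode, firmware_stale, cable_seated, fan_spinning.
[2] r5 [boot_ok :- safe_mode, disk_detected, bios_posted.]. ⇒ new: boot_ok.
[3] r6 [led_red :- boot_ok, firmware_stale.]. ⇒ new: led_red.
[4] r4 [driver_loaded :- led_red.]. ⇒ new: driver_loaded.
driver_loaded first appears in round 4.

4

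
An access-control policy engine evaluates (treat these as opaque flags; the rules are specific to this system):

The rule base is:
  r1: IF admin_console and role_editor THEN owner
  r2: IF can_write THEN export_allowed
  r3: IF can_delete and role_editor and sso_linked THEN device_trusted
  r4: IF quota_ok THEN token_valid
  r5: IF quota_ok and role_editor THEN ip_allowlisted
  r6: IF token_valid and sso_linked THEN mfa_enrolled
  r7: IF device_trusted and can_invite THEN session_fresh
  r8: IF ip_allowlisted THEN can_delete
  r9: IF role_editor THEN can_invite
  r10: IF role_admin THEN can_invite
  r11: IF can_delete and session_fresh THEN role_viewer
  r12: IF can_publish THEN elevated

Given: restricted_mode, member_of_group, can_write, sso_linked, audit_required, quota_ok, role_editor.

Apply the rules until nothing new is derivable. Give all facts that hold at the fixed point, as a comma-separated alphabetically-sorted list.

audit_required, can_delete, can_invite, can_write, device_trusted, export_allowed, ip_allowlisted, member_of_group, mfa_enrolled, quota_ok, restricted_mode, role_editor, role_viewer, session_fresh, sso_linked, token_valid

Round 1: r2 [IF can_write THEN export_allowed]; r4 [IF quota_ok THEN token_valid]; r5 [IF quota_ok and role_editor THEN ip_allowlisted]; r9 [IF role_editor THEN can_invite]. New: export_allowed, token_valid, ip_allowlisted, can_invite.
Round 2: r6 [IF token_valid and sso_linked THEN mfa_enrolled]; r8 [IF ip_allowlisted THEN can_delete]. New: mfa_enrolled, can_delete.
Round 3: r3 [IF can_delete and role_editor and sso_linked THEN device_trusted]. New: device_trusted.
Round 4: r7 [IF device_trusted and can_invite THEN session_fresh]. New: session_fresh.
Round 5: r11 [IF can_delete and session_fresh THEN role_viewer]. New: role_viewer.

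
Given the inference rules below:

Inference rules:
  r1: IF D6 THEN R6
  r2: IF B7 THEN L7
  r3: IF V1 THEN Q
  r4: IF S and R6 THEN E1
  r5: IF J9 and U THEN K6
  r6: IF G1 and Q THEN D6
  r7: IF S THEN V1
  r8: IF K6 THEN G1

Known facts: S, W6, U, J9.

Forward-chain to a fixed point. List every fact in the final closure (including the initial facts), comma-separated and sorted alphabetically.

Round 1 fires r5, r7, giving K6, V1.
Round 2 fires r3, r8, giving Q, G1.
Round 3 fires r6, giving D6.
Round 4 fires r1, giving R6.
Round 5 fires r4, giving E1.

D6, E1, G1, J9, K6, Q, R6, S, U, V1, W6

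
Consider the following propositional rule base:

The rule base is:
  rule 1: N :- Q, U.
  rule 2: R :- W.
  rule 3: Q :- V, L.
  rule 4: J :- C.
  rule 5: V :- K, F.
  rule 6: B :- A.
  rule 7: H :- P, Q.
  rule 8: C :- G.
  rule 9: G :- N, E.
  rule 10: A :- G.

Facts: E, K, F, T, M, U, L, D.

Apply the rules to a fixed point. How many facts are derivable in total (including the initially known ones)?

Round 1 fires rule 5, giving V.
Round 2 fires rule 3, giving Q.
Round 3 fires rule 1, giving N.
Round 4 fires rule 9, giving G.
Round 5 fires rule 8, rule 10, giving C, A.
Round 6 fires rule 4, rule 6, giving J, B.
Closure: {A, B, C, D, E, F, G, J, K, L, M, N, Q, T, U, V} — 16 facts.

16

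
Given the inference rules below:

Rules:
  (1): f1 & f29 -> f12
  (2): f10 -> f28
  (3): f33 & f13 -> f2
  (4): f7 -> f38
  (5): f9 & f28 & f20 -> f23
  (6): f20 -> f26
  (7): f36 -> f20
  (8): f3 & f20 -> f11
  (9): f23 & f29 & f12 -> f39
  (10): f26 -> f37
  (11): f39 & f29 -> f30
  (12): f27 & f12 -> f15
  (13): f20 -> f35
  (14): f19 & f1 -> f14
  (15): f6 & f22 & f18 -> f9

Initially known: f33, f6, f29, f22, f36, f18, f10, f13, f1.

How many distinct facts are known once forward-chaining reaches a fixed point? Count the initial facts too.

Round 1: (1) [f1 & f29 -> f12]; (2) [f10 -> f28]; (3) [f33 & f13 -> f2]; (7) [f36 -> f20]; (15) [f6 & f22 & f18 -> f9]. New: f12, f28, f2, f20, f9.
Round 2: (5) [f9 & f28 & f20 -> f23]; (6) [f20 -> f26]; (13) [f20 -> f35]. New: f23, f26, f35.
Round 3: (9) [f23 & f29 & f12 -> f39]; (10) [f26 -> f37]. New: f39, f37.
Round 4: (11) [f39 & f29 -> f30]. New: f30.
Closure: {f1, f10, f12, f13, f18, f2, f20, f22, f23, f26, f28, f29, f30, f33, f35, f36, f37, f39, f6, f9} — 20 facts.

20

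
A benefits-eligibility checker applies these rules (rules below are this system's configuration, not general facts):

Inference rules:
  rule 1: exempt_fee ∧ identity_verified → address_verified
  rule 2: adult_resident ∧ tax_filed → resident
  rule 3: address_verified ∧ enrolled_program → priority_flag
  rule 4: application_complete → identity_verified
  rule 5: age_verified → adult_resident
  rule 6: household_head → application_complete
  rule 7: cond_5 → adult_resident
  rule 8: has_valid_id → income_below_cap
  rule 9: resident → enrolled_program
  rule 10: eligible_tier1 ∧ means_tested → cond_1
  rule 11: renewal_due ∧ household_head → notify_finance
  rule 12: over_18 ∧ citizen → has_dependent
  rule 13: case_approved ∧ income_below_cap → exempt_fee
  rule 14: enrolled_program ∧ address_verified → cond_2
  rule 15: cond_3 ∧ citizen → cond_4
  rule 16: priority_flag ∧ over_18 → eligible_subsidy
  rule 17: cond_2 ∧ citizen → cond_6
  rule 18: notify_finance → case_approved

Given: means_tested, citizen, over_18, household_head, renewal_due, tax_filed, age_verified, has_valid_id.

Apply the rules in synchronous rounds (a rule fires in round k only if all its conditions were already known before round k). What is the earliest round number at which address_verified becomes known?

Round 1 fires rule 5, rule 6, rule 8, rule 11, rule 12, giving adult_resident, application_complete, income_below_cap, notify_finance, has_dependent.
Round 2 fires rule 2, rule 4, rule 18, giving resident, identity_verified, case_approved.
Round 3 fires rule 9, rule 13, giving enrolled_program, exempt_fee.
Round 4 fires rule 1, giving address_verified.
address_verified first appears in round 4.

4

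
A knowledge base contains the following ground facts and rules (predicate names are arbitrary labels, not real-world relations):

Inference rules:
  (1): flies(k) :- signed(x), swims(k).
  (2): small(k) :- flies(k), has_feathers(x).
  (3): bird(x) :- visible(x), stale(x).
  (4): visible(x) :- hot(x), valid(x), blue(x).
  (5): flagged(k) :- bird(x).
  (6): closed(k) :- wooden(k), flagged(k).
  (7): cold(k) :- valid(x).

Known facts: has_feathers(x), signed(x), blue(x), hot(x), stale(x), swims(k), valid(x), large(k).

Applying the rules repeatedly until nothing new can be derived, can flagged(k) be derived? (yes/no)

Round 1 — (1), (4), (7), derive flies(k), visible(x), cold(k).
Round 2 — (2), (3), derive small(k), bird(x).
Round 3 — (5), derive flagged(k).
flagged(k) appears in round 3, so it is derivable.

yes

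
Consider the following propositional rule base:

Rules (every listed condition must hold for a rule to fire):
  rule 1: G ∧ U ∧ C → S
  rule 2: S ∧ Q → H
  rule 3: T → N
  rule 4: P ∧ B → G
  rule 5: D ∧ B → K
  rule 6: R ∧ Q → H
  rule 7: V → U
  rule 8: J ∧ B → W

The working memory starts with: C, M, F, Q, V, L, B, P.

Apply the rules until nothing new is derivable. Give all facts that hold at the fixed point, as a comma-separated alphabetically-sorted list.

Round 1 fires rule 4, rule 7, giving G, U.
Round 2 fires rule 1, giving S.
Round 3 fires rule 2, giving H.

B, C, F, G, H, L, M, P, Q, S, U, V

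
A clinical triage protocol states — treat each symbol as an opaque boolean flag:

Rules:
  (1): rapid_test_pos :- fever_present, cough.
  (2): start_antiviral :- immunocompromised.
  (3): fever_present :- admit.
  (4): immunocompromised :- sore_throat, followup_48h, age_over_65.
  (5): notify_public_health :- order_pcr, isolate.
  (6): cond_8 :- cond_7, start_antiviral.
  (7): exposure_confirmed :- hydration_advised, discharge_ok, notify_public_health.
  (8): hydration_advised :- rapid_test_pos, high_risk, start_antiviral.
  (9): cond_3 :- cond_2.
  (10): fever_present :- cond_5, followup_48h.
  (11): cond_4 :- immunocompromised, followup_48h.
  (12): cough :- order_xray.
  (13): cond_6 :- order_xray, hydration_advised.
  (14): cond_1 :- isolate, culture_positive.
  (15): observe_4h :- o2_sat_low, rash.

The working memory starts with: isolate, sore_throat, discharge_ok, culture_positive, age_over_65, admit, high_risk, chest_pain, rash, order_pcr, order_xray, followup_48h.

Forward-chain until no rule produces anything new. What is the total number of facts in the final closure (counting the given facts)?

23

Round 1: (3) [fever_present :- admit.]; (4) [immunocompromised :- sore_throat, followup_48h, age_over_65.]; (5) [notify_public_health :- order_pcr, isolate.]; (12) [cough :- order_xray.]; (14) [cond_1 :- isolate, culture_positive.]. New: fever_present, immunocompromised, notify_public_health, cough, cond_1.
Round 2: (1) [rapid_test_pos :- fever_present, cough.]; (2) [start_antiviral :- immunocompromised.]; (11) [cond_4 :- immunocompromised, followup_48h.]. New: rapid_test_pos, start_antiviral, cond_4.
Round 3: (8) [hydration_advised :- rapid_test_pos, high_risk, start_antiviral.]. New: hydration_advised.
Round 4: (7) [exposure_confirmed :- hydration_advised, discharge_ok, notify_public_health.]; (13) [cond_6 :- order_xray, hydration_advised.]. New: exposure_confirmed, cond_6.
Closure: {admit, age_over_65, chest_pain, cond_1, cond_4, cond_6, cough, culture_positive, discharge_ok, exposure_confirmed, fever_present, followup_48h, high_risk, hydration_advised, immunocompromised, isolate, notify_public_health, order_pcr, order_xray, rapid_test_pos, rash, sore_throat, start_antiviral} — 23 facts.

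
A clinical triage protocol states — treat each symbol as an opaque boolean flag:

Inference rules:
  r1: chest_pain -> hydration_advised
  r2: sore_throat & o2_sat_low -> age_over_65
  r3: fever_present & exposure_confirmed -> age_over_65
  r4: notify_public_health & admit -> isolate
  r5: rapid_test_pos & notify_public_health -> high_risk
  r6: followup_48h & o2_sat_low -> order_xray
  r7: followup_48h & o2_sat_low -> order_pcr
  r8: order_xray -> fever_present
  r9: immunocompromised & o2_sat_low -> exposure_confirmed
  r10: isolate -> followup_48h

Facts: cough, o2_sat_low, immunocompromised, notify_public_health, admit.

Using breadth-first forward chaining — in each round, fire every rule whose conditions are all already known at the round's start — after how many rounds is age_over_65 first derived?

Round 1 fires r4, r9, giving isolate, exposure_confirmed.
Round 2 fires r10, giving followup_48h.
Round 3 fires r6, r7, giving order_xray, order_pcr.
Round 4 fires r8, giving fever_present.
Round 5 fires r3, giving age_over_65.
age_over_65 first appears in round 5.

5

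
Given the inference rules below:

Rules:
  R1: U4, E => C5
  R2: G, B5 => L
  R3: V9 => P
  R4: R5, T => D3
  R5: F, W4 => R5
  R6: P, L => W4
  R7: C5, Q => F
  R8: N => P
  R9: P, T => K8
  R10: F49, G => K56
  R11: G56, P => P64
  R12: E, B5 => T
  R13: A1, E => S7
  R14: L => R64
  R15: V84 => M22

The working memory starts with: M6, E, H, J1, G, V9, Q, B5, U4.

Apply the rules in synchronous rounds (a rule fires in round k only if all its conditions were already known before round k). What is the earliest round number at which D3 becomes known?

4

Round 1 — R1, R2, R3, R12, derive C5, L, P, T.
Round 2 — R6, R7, R9, R14, derive W4, F, K8, R64.
Round 3 — R5, derive R5.
Round 4 — R4, derive D3.
D3 first appears in round 4.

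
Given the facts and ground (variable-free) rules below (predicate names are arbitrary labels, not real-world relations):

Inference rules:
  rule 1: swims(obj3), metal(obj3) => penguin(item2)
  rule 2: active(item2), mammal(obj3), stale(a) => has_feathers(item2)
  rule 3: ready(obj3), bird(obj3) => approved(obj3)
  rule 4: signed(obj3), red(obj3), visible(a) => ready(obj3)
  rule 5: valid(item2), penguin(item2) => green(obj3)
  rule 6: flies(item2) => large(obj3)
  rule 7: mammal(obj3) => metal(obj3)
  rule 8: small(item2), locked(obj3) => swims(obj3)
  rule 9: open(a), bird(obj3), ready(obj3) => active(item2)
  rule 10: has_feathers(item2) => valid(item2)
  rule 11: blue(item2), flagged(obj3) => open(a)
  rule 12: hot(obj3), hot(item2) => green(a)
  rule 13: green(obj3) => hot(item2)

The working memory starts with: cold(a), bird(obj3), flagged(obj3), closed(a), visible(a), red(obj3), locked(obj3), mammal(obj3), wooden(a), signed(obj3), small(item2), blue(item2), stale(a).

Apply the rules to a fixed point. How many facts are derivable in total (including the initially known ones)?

24

Round 1: rule 4 [signed(obj3), red(obj3), visible(a) => ready(obj3)]; rule 7 [mammal(obj3) => metal(obj3)]; rule 8 [small(item2), locked(obj3) => swims(obj3)]; rule 11 [blue(item2), flagged(obj3) => open(a)]. New: ready(obj3), metal(obj3), swims(obj3), open(a).
Round 2: rule 1 [swims(obj3), metal(obj3) => penguin(item2)]; rule 3 [ready(obj3), bird(obj3) => approved(obj3)]; rule 9 [open(a), bird(obj3), ready(obj3) => active(item2)]. New: penguin(item2), approved(obj3), active(item2).
Round 3: rule 2 [active(item2), mammal(obj3), stale(a) => has_feathers(item2)]. New: has_feathers(item2).
Round 4: rule 10 [has_feathers(item2) => valid(item2)]. New: valid(item2).
Round 5: rule 5 [valid(item2), penguin(item2) => green(obj3)]. New: green(obj3).
Round 6: rule 13 [green(obj3) => hot(item2)]. New: hot(item2).
Closure: {active(item2), approved(obj3), bird(obj3), blue(item2), closed(a), cold(a), flagged(obj3), green(obj3), has_feathers(item2), hot(item2), locked(obj3), mammal(obj3), metal(obj3), open(a), penguin(item2), ready(obj3), red(obj3), signed(obj3), small(item2), stale(a), swims(obj3), valid(item2), visible(a), wooden(a)} — 24 facts.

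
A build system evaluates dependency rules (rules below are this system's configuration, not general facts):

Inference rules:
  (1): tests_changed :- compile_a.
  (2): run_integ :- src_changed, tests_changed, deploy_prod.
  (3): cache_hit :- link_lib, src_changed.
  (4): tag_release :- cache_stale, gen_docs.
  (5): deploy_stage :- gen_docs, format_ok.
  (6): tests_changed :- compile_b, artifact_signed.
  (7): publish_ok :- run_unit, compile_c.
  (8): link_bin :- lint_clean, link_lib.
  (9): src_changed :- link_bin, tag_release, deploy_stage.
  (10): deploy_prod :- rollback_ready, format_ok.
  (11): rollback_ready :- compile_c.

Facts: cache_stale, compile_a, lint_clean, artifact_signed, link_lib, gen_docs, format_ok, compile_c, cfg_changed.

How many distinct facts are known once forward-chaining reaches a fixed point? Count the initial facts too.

[1] (1) [tests_changed :- compile_a.]; (4) [tag_release :- cache_stale, gen_docs.]; (5) [deploy_stage :- gen_docs, format_ok.]; (8) [link_bin :- lint_clean, link_lib.]; (11) [rollback_ready :- compile_c.]. ⇒ new: tests_changed, tag_release, deploy_stage, link_bin, rollback_ready.
[2] (9) [src_changed :- link_bin, tag_release, deploy_stage.]; (10) [deploy_prod :- rollback_ready, format_ok.]. ⇒ new: src_changed, deploy_prod.
[3] (2) [run_integ :- src_changed, tests_changed, deploy_prod.]; (3) [cache_hit :- link_lib, src_changed.]. ⇒ new: run_integ, cache_hit.
Closure: {artifact_signed, cache_hit, cache_stale, cfg_changed, compile_a, compile_c, deploy_prod, deploy_stage, format_ok, gen_docs, link_bin, link_lib, lint_clean, rollback_ready, run_integ, src_changed, tag_release, tests_changed} — 18 facts.

18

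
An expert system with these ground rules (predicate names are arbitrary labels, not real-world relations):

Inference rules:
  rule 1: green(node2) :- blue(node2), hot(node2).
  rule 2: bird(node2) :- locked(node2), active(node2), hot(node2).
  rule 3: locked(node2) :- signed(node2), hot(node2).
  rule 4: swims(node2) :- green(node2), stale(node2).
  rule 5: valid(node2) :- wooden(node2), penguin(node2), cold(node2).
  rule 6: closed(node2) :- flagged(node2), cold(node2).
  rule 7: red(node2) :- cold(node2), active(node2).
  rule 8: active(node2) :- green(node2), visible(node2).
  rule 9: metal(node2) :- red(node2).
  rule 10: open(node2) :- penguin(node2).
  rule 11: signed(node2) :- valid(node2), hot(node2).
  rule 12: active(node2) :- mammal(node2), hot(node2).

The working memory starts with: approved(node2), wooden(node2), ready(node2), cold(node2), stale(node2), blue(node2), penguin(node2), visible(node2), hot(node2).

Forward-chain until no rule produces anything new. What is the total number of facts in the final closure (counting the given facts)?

19

Round 1: rule 1 [green(node2) :- blue(node2), hot(node2).]; rule 5 [valid(node2) :- wooden(node2), penguin(node2), cold(node2).]; rule 10 [open(node2) :- penguin(node2).]. New: green(node2), valid(node2), open(node2).
Round 2: rule 4 [swims(node2) :- green(node2), stale(node2).]; rule 8 [active(node2) :- green(node2), visible(node2).]; rule 11 [signed(node2) :- valid(node2), hot(node2).]. New: swims(node2), active(node2), signed(node2).
Round 3: rule 3 [locked(node2) :- signed(node2), hot(node2).]; rule 7 [red(node2) :- cold(node2), active(node2).]. New: locked(node2), red(node2).
Round 4: rule 2 [bird(node2) :- locked(node2), active(node2), hot(node2).]; rule 9 [metal(node2) :- red(node2).]. New: bird(node2), metal(node2).
Closure: {active(node2), approved(node2), bird(node2), blue(node2), cold(node2), green(node2), hot(node2), locked(node2), metal(node2), open(node2), penguin(node2), ready(node2), red(node2), signed(node2), stale(node2), swims(node2), valid(node2), visible(node2), wooden(node2)} — 19 facts.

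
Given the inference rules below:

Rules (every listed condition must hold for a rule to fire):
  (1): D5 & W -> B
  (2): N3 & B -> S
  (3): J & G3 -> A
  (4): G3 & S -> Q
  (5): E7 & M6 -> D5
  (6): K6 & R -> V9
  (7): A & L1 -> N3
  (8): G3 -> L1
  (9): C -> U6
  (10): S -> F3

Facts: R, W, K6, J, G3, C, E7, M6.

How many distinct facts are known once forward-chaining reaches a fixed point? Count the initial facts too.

Round 1 — (3), (5), (6), (8), (9), derive A, D5, V9, L1, U6.
Round 2 — (1), (7), derive B, N3.
Round 3 — (2), derive S.
Round 4 — (4), (10), derive Q, F3.
Closure: {A, B, C, D5, E7, F3, G3, J, K6, L1, M6, N3, Q, R, S, U6, V9, W} — 18 facts.

18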